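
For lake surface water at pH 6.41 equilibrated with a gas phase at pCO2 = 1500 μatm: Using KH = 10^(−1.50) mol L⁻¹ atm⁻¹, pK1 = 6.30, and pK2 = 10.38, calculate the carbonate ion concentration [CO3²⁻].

[CO2*] = KH · pCO2 = 10^(−1.50) × 1500×10^-6 = 4.743×10^-5 mol/L
α₀ = 1/(1 + K1/[H⁺] + K1K2/[H⁺]²) = 1/(1 + 10^+0.11 + 10^-3.86) = 0.4370
DIC = [CO2*]/α₀ = 4.743×10^-5 / 0.4370 = 0.1085 mmol/L
[CO3²⁻] = α₂·DIC; α₂ = 6.032×10^-5, so [CO3²⁻] = 6.032×10^-5 × 0.1085 = 6.55×10^-6 mmol/L = 0.00655 μmol/L

[CO3²⁻] = 0.00655 μmol/L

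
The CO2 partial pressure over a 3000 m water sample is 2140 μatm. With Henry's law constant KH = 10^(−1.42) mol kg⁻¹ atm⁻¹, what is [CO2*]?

[CO2*] = 81.4 μmol/kg

KH = 10^(−1.42) = 3.802×10^-2 mol kg⁻¹ atm⁻¹
[CO2*] = KH · pCO2 = 3.802×10^-2 × 2140×10^-6 atm = 8.14×10^-5 mol/kg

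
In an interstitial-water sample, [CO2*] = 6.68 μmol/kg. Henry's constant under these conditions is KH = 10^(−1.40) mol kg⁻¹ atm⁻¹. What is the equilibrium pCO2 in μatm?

KH = 10^(−1.40) = 3.981×10^-2 mol kg⁻¹ atm⁻¹
pCO2 = [CO2*]/KH = 6.68×10^-6 / 3.981×10^-2 = 1.68×10^-4 atm = 168 μatm

pCO2 = 168 μatm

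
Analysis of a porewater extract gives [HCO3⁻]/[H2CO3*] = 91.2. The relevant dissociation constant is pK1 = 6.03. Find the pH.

From K1 = [H⁺][HCO3⁻]/[H2CO3*]:  pH = pK1 + log₁₀([HCO3⁻]/[H2CO3*])
log₁₀(91.2) = +1.960
pH = 6.03 + (+1.960) = 7.99

pH = 7.99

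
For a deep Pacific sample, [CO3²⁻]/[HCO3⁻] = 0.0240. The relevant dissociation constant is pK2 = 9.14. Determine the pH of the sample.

From K2 = [H⁺][CO3²⁻]/[HCO3⁻]:  pH = pK2 + log₁₀([CO3²⁻]/[HCO3⁻])
log₁₀(0.0240) = -1.620
pH = 9.14 + (-1.620) = 7.52

pH = 7.52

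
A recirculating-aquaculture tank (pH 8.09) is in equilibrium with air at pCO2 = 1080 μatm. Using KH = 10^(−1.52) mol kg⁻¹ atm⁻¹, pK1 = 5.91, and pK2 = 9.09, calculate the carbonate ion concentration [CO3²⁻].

[CO3²⁻] = 0.494 mmol/kg

[CO2*] = KH · pCO2 = 10^(−1.52) × 1080×10^-6 = 3.262×10^-5 mol/kg
α₀ = 1/(1 + K1/[H⁺] + K1K2/[H⁺]²) = 1/(1 + 10^+2.18 + 10^+1.18) = 0.005970
DIC = [CO2*]/α₀ = 3.262×10^-5 / 0.005970 = 5.463 mmol/kg
[CO3²⁻] = α₂·DIC; α₂ = 0.09037, so [CO3²⁻] = 0.09037 × 5.463 = 0.494 mmol/kg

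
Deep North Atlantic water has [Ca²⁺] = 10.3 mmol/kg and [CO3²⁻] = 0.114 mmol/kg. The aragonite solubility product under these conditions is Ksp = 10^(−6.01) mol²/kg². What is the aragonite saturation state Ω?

Ksp = 10^(−6.01) = 9.772×10^-7
Ω = [Ca²⁺][CO3²⁻]/Ksp = (10.3×10^-3)(0.114×10^-3) / 9.772×10^-7 = 1.20

Ω = 1.20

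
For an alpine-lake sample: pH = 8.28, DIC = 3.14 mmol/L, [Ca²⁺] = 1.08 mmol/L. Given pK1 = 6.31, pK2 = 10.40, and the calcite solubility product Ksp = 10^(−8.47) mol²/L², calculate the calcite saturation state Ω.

Ω = 7.46

α₂ = 1 / (1 + [H⁺]/K2 + [H⁺]²/(K1K2)) = 1 / (1 + 10^+2.12 + 10^+0.15)
   = 1 / (1 + 131.83 + 1.4125) = 1/134.24 = 0.007449
[CO3²⁻] = α₂ × DIC = 0.007449 × 3.14 = 0.02339 mmol/L
Ksp = 10^(−8.47) = 3.388×10^-9
Ω = [Ca²⁺][CO3²⁻]/Ksp = (1.08×10^-3)(2.339×10^-5) / 3.388×10^-9 = 7.46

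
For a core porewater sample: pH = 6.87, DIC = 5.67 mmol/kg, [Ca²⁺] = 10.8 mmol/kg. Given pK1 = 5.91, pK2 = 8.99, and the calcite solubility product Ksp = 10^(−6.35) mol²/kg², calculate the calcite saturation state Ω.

α₂ = 1 / (1 + [H⁺]/K2 + [H⁺]²/(K1K2)) = 1 / (1 + 10^+2.12 + 10^+1.16)
   = 1 / (1 + 131.83 + 14.454) = 1/147.28 = 0.006790
[CO3²⁻] = α₂ × DIC = 0.006790 × 5.67 = 0.03850 mmol/kg
Ksp = 10^(−6.35) = 4.467×10^-7
Ω = [Ca²⁺][CO3²⁻]/Ksp = (10.8×10^-3)(3.850×10^-5) / 4.467×10^-7 = 0.931

Ω = 0.931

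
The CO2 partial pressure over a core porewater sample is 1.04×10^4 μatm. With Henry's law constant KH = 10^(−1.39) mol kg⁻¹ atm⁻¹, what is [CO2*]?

KH = 10^(−1.39) = 4.074×10^-2 mol kg⁻¹ atm⁻¹
[CO2*] = KH · pCO2 = 4.074×10^-2 × 1.04×10^4×10^-6 atm = 4.24×10^-4 mol/kg

[CO2*] = 424 μmol/kg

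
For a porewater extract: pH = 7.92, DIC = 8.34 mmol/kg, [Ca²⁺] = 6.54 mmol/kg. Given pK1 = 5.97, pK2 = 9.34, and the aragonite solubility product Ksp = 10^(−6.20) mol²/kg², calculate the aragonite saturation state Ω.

α₂ = 1 / (1 + [H⁺]/K2 + [H⁺]²/(K1K2)) = 1 / (1 + 10^+1.42 + 10^-0.53)
   = 1 / (1 + 26.303 + 0.29512) = 1/27.598 = 0.03623
[CO3²⁻] = α₂ × DIC = 0.03623 × 8.34 = 0.3022 mmol/kg
Ksp = 10^(−6.20) = 6.310×10^-7
Ω = [Ca²⁺][CO3²⁻]/Ksp = (6.54×10^-3)(3.022×10^-4) / 6.310×10^-7 = 3.13

Ω = 3.13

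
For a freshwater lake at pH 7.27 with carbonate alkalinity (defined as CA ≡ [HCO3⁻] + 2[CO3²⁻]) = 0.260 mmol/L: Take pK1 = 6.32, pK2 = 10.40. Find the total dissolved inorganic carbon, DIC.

CA = [HCO3⁻] + 2[CO3²⁻] = (α₁ + 2α₂)·DIC
At pH 7.27: [H⁺]/K1 = 10^-0.95 = 0.11220, K2/[H⁺] = 10^-3.13 = 0.00074131
α₁ = 1/(1 + 0.11220 + 0.00074131) = 1/1.1129 = 0.8985; α₂ = α₁·K2/[H⁺] = 0.0006661
α₁ + 2α₂ = 0.8999
DIC = CA / (α₁ + 2α₂) = 0.260 / 0.8999 = 0.289 mmol/L

DIC = 0.289 mmol/L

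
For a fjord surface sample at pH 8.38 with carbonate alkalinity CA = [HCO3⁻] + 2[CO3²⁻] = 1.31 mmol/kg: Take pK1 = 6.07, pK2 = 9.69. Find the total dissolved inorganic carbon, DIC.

CA = [HCO3⁻] + 2[CO3²⁻] = (α₁ + 2α₂)·DIC
At pH 8.38: [H⁺]/K1 = 10^-2.31 = 0.0048978, K2/[H⁺] = 10^-1.31 = 0.048978
α₁ = 1/(1 + 0.0048978 + 0.048978) = 1/1.0539 = 0.9489; α₂ = α₁·K2/[H⁺] = 0.04647
α₁ + 2α₂ = 1.0418
DIC = CA / (α₁ + 2α₂) = 1.31 / 1.0418 = 1.26 mmol/kg

DIC = 1.26 mmol/kg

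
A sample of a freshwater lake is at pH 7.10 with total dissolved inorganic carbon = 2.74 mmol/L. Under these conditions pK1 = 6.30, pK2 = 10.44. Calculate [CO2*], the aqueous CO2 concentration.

α₀ = 1 / (1 + K1/[H⁺] + K1K2/[H⁺]²) = 1 / (1 + 10^+0.80 + 10^-2.54)
   = 1 / (1 + 6.3096 + 0.0028840) = 1/7.3125 = 0.1368
[CO2*] = α₀ × DIC = 0.1368 × 2.74 = 0.375 mmol/L

[CO2*] = 0.375 mmol/L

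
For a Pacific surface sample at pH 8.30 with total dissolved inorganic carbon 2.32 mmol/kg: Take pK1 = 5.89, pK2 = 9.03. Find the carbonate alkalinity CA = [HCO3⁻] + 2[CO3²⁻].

CA = [HCO3⁻] + 2[CO3²⁻] = (α₁ + 2α₂)·DIC
At pH 8.30: [H⁺]/K1 = 10^-2.41 = 0.0038905, K2/[H⁺] = 10^-0.73 = 0.18621
α₁ = 1/(1 + 0.0038905 + 0.18621) = 1/1.1901 = 0.8403; α₂ = α₁·K2/[H⁺] = 0.1565
α₁ + 2α₂ = 1.1532
CA = 1.1532 × 2.32 = 2.68 mmol/kg

CA = 2.68 mmol/kg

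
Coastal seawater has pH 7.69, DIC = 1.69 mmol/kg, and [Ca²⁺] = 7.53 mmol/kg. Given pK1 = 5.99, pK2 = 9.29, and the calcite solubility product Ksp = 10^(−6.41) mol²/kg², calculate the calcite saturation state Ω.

Ω = 0.786

α₂ = 1 / (1 + [H⁺]/K2 + [H⁺]²/(K1K2)) = 1 / (1 + 10^+1.60 + 10^-0.10)
   = 1 / (1 + 39.811 + 0.79433) = 1/41.605 = 0.02404
[CO3²⁻] = α₂ × DIC = 0.02404 × 1.69 = 0.04062 mmol/kg
Ksp = 10^(−6.41) = 3.890×10^-7
Ω = [Ca²⁺][CO3²⁻]/Ksp = (7.53×10^-3)(4.062×10^-5) / 3.890×10^-7 = 0.786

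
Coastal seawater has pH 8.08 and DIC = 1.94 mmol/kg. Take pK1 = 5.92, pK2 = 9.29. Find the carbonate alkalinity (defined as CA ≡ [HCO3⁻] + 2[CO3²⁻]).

CA = [HCO3⁻] + 2[CO3²⁻] = (α₁ + 2α₂)·DIC
At pH 8.08: [H⁺]/K1 = 10^-2.16 = 0.0069183, K2/[H⁺] = 10^-1.21 = 0.061660
α₁ = 1/(1 + 0.0069183 + 0.061660) = 1/1.0686 = 0.9358; α₂ = α₁·K2/[H⁺] = 0.05770
α₁ + 2α₂ = 1.0512
CA = 1.0512 × 1.94 = 2.04 mmol/kg

CA = 2.04 mmol/kg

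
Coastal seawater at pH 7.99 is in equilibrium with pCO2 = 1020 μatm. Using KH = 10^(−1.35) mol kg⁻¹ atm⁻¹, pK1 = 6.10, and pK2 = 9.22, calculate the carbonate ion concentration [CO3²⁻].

[CO3²⁻] = 0.208 mmol/kg

[CO2*] = KH · pCO2 = 10^(−1.35) × 1020×10^-6 = 4.556×10^-5 mol/kg
α₀ = 1/(1 + K1/[H⁺] + K1K2/[H⁺]²) = 1/(1 + 10^+1.89 + 10^+0.66) = 0.01202
DIC = [CO2*]/α₀ = 4.556×10^-5 / 0.01202 = 3.791 mmol/kg
[CO3²⁻] = α₂·DIC; α₂ = 0.05494, so [CO3²⁻] = 0.05494 × 3.791 = 0.208 mmol/kg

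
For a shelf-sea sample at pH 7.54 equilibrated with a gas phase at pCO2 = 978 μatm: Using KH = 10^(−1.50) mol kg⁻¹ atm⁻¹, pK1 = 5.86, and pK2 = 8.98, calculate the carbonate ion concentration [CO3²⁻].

[CO2*] = KH · pCO2 = 10^(−1.50) × 978×10^-6 = 3.093×10^-5 mol/kg
α₀ = 1/(1 + K1/[H⁺] + K1K2/[H⁺]²) = 1/(1 + 10^+1.68 + 10^+0.24) = 0.01976
DIC = [CO2*]/α₀ = 3.093×10^-5 / 0.01976 = 1.565 mmol/kg
[CO3²⁻] = α₂·DIC; α₂ = 0.03434, so [CO3²⁻] = 0.03434 × 1.565 = 0.0537 mmol/kg

[CO3²⁻] = 0.0537 mmol/kg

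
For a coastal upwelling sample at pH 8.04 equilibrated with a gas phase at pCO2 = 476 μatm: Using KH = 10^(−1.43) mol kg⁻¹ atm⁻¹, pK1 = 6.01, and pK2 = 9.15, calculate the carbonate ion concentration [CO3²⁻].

[CO3²⁻] = 0.147 mmol/kg

[CO2*] = KH · pCO2 = 10^(−1.43) × 476×10^-6 = 1.769×10^-5 mol/kg
α₀ = 1/(1 + K1/[H⁺] + K1K2/[H⁺]²) = 1/(1 + 10^+2.03 + 10^+0.92) = 0.008586
DIC = [CO2*]/α₀ = 1.769×10^-5 / 0.008586 = 2.060 mmol/kg
[CO3²⁻] = α₂·DIC; α₂ = 0.07141, so [CO3²⁻] = 0.07141 × 2.060 = 0.147 mmol/kg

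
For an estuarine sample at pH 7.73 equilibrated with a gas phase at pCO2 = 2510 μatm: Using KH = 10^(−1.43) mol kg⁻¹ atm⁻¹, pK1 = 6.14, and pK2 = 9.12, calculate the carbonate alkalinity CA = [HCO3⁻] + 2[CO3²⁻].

[CO2*] = KH · pCO2 = 10^(−1.43) × 2510×10^-6 = 9.326×10^-5 mol/kg
α₀ = 1/(1 + K1/[H⁺] + K1K2/[H⁺]²) = 1/(1 + 10^+1.59 + 10^+0.20) = 0.02410
DIC = [CO2*]/α₀ = 9.326×10^-5 / 0.02410 = 3.869 mmol/kg
CA = (α₁ + 2α₂)·DIC = (0.9377 + 2×0.03820) × 3.869 = 3.92 mmol/kg

CA = 3.92 mmol/kg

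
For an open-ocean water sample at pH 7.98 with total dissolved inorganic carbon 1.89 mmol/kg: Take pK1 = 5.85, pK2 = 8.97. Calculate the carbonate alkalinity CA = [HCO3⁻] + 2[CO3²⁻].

CA = 2.05 mmol/kg

CA = [HCO3⁻] + 2[CO3²⁻] = (α₁ + 2α₂)·DIC
At pH 7.98: [H⁺]/K1 = 10^-2.13 = 0.0074131, K2/[H⁺] = 10^-0.99 = 0.10233
α₁ = 1/(1 + 0.0074131 + 0.10233) = 1/1.1097 = 0.9011; α₂ = α₁·K2/[H⁺] = 0.09221
α₁ + 2α₂ = 1.0855
CA = 1.0855 × 1.89 = 2.05 mmol/kg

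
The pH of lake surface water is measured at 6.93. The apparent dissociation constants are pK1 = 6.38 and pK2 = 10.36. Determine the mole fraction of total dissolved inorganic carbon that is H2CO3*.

α₀ = 0.220

α₀ = 1 / (1 + K1/[H⁺] + K1K2/[H⁺]²) = 1 / (1 + 10^+0.55 + 10^-2.88)
   = 1 / (1 + 3.5481 + 0.0013183) = 1/4.5495 = 0.2198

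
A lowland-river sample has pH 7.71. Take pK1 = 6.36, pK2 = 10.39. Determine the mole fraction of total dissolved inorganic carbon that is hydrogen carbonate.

α₁ = 1 / (1 + [H⁺]/K1 + K2/[H⁺]) = 1 / (1 + 10^-1.35 + 10^-2.68)
   = 1 / (1 + 0.044668 + 0.0020893) = 1/1.0468 = 0.9553

α₁ = 0.955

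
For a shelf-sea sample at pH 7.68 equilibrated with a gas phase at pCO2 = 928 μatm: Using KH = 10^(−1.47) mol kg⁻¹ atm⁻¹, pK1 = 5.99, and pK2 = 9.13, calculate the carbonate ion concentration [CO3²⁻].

[CO3²⁻] = 0.0546 mmol/kg

[CO2*] = KH · pCO2 = 10^(−1.47) × 928×10^-6 = 3.144×10^-5 mol/kg
α₀ = 1/(1 + K1/[H⁺] + K1K2/[H⁺]²) = 1/(1 + 10^+1.69 + 10^+0.24) = 0.01934
DIC = [CO2*]/α₀ = 3.144×10^-5 / 0.01934 = 1.626 mmol/kg
[CO3²⁻] = α₂·DIC; α₂ = 0.03360, so [CO3²⁻] = 0.03360 × 1.626 = 0.0546 mmol/kg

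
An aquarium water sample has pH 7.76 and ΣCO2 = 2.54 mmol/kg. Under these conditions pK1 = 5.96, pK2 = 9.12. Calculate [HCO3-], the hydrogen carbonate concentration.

[HCO3⁻] = 2.40 mmol/kg

α₁ = 1 / (1 + [H⁺]/K1 + K2/[H⁺]) = 1 / (1 + 10^-1.80 + 10^-1.36)
   = 1 / (1 + 0.015849 + 0.043652) = 1/1.0595 = 0.9438
[HCO3⁻] = α₁ × DIC = 0.9438 × 2.54 = 2.40 mmol/kg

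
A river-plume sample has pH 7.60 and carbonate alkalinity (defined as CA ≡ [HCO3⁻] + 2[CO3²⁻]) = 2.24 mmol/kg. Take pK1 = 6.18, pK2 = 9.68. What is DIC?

DIC = 2.31 mmol/kg

CA = [HCO3⁻] + 2[CO3²⁻] = (α₁ + 2α₂)·DIC
At pH 7.60: [H⁺]/K1 = 10^-1.42 = 0.038019, K2/[H⁺] = 10^-2.08 = 0.0083176
α₁ = 1/(1 + 0.038019 + 0.0083176) = 1/1.0463 = 0.9557; α₂ = α₁·K2/[H⁺] = 0.007949
α₁ + 2α₂ = 0.9716
DIC = CA / (α₁ + 2α₂) = 2.24 / 0.9716 = 2.31 mmol/kg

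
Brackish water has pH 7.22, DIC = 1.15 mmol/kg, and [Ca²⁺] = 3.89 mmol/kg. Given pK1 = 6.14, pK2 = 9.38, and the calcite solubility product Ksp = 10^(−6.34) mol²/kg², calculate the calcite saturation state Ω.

Ω = 0.0621

α₂ = 1 / (1 + [H⁺]/K2 + [H⁺]²/(K1K2)) = 1 / (1 + 10^+2.16 + 10^+1.08)
   = 1 / (1 + 144.54 + 12.023) = 1/157.57 = 0.006347
[CO3²⁻] = α₂ × DIC = 0.006347 × 1.15 = 0.007299 mmol/kg = 7.299 μmol/kg
Ksp = 10^(−6.34) = 4.571×10^-7
Ω = [Ca²⁺][CO3²⁻]/Ksp = (3.89×10^-3)(7.299×10^-6) / 4.571×10^-7 = 0.0621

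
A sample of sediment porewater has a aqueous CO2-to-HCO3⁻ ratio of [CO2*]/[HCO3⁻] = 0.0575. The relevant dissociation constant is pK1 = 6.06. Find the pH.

pH = 7.30

From K1 = [H⁺][HCO3⁻]/[CO2*]:  pH = pK1 − log₁₀([CO2*]/[HCO3⁻])
log₁₀(0.0575) = -1.240
pH = 6.06 − (-1.240) = 7.30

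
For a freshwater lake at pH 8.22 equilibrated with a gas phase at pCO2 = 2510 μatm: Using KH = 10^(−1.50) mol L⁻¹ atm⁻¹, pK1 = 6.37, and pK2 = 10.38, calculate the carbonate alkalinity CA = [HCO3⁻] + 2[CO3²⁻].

CA = 5.70 mmol/L

[CO2*] = KH · pCO2 = 10^(−1.50) × 2510×10^-6 = 7.937×10^-5 mol/L
α₀ = 1/(1 + K1/[H⁺] + K1K2/[H⁺]²) = 1/(1 + 10^+1.85 + 10^-0.31) = 0.01383
DIC = [CO2*]/α₀ = 7.937×10^-5 / 0.01383 = 5.737 mmol/L
CA = (α₁ + 2α₂)·DIC = (0.9794 + 2×0.006776) × 5.737 = 5.70 mmol/L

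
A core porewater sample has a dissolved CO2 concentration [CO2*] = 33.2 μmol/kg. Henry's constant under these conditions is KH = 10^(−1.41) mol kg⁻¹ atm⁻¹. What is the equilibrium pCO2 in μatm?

pCO2 = 853 μatm

KH = 10^(−1.41) = 3.890×10^-2 mol kg⁻¹ atm⁻¹
pCO2 = [CO2*]/KH = 33.2×10^-6 / 3.890×10^-2 = 8.53×10^-4 atm = 853 μatm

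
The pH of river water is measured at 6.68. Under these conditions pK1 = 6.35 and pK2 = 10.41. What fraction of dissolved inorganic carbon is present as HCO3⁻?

α₁ = 0.681

α₁ = 1 / (1 + [H⁺]/K1 + K2/[H⁺]) = 1 / (1 + 10^-0.33 + 10^-3.73)
   = 1 / (1 + 0.46774 + 0.00018621) = 1/1.4679 = 0.6812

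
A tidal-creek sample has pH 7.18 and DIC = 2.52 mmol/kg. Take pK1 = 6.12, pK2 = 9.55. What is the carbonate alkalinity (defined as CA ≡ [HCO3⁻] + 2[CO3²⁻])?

CA = 2.33 mmol/kg

CA = [HCO3⁻] + 2[CO3²⁻] = (α₁ + 2α₂)·DIC
At pH 7.18: [H⁺]/K1 = 10^-1.06 = 0.087096, K2/[H⁺] = 10^-2.37 = 0.0042658
α₁ = 1/(1 + 0.087096 + 0.0042658) = 1/1.0914 = 0.9163; α₂ = α₁·K2/[H⁺] = 0.003909
α₁ + 2α₂ = 0.9241
CA = 0.9241 × 2.52 = 2.33 mmol/kg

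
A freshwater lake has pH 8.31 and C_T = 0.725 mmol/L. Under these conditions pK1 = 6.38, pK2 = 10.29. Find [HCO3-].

α₁ = 1 / (1 + [H⁺]/K1 + K2/[H⁺]) = 1 / (1 + 10^-1.93 + 10^-1.98)
   = 1 / (1 + 0.011749 + 0.010471) = 1/1.0222 = 0.9783
[HCO3⁻] = α₁ × DIC = 0.9783 × 0.725 = 0.709 mmol/L

[HCO3⁻] = 0.709 mmol/L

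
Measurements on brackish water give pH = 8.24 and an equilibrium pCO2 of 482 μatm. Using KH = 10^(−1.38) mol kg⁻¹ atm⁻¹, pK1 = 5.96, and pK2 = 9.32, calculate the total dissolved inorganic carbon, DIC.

DIC = 4.17 mmol/kg

[CO2*] = KH · pCO2 = 10^(−1.38) × 482×10^-6 = 2.009×10^-5 mol/kg
α₀ = 1/(1 + K1/[H⁺] + K1K2/[H⁺]²) = 1/(1 + 10^+2.28 + 10^+1.20) = 0.004822
DIC = [CO2*]/α₀ = 2.009×10^-5 / 0.004822 = 4.17 mmol/kg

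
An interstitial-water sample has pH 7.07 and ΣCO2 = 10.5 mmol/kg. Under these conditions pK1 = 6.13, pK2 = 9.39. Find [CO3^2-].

[CO3²⁻] = 0.0449 mmol/kg

α₂ = 1 / (1 + [H⁺]/K2 + [H⁺]²/(K1K2)) = 1 / (1 + 10^+2.32 + 10^+1.38)
   = 1 / (1 + 208.93 + 23.988) = 1/233.92 = 0.004275
[CO3²⁻] = α₂ × DIC = 0.004275 × 10.5 = 0.0449 mmol/kg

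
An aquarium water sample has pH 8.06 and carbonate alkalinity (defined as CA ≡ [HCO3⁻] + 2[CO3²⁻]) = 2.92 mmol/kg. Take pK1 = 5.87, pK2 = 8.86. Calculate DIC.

DIC = 2.58 mmol/kg

CA = [HCO3⁻] + 2[CO3²⁻] = (α₁ + 2α₂)·DIC
At pH 8.06: [H⁺]/K1 = 10^-2.19 = 0.0064565, K2/[H⁺] = 10^-0.80 = 0.15849
α₁ = 1/(1 + 0.0064565 + 0.15849) = 1/1.1649 = 0.8584; α₂ = α₁·K2/[H⁺] = 0.1360
α₁ + 2α₂ = 1.1305
DIC = CA / (α₁ + 2α₂) = 2.92 / 1.1305 = 2.58 mmol/kg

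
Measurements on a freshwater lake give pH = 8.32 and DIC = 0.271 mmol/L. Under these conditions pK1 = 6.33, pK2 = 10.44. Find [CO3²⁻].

α₂ = 1 / (1 + [H⁺]/K2 + [H⁺]²/(K1K2)) = 1 / (1 + 10^+2.12 + 10^+0.13)
   = 1 / (1 + 131.83 + 1.3490) = 1/134.17 = 0.007453
[CO3²⁻] = α₂ × DIC = 0.007453 × 0.271 = 0.00202 mmol/L = 2.02 μmol/L

[CO3²⁻] = 2.02 μmol/L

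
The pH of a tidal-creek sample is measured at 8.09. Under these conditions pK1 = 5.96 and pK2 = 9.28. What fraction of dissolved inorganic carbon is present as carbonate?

α₂ = 0.0602

α₂ = 1 / (1 + [H⁺]/K2 + [H⁺]²/(K1K2)) = 1 / (1 + 10^+1.19 + 10^-0.94)
   = 1 / (1 + 15.488 + 0.11482) = 1/16.603 = 0.06023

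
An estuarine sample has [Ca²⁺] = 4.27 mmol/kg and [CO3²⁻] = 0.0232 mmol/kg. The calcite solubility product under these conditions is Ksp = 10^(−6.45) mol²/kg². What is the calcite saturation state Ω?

Ω = 0.279

Ksp = 10^(−6.45) = 3.548×10^-7
Ω = [Ca²⁺][CO3²⁻]/Ksp = (4.27×10^-3)(0.0232×10^-3) / 3.548×10^-7 = 0.279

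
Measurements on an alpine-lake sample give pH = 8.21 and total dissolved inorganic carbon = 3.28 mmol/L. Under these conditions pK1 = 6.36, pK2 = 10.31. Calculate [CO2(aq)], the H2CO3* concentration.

[CO2*] = 0.0453 mmol/L

α₀ = 1 / (1 + K1/[H⁺] + K1K2/[H⁺]²) = 1 / (1 + 10^+1.85 + 10^-0.25)
   = 1 / (1 + 70.795 + 0.56234) = 1/72.357 = 0.01382
[CO2*] = α₀ × DIC = 0.01382 × 3.28 = 0.0453 mmol/L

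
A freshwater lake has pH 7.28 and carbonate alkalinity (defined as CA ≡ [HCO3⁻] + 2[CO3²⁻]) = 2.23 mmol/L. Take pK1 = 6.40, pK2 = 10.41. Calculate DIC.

CA = [HCO3⁻] + 2[CO3²⁻] = (α₁ + 2α₂)·DIC
At pH 7.28: [H⁺]/K1 = 10^-0.88 = 0.13183, K2/[H⁺] = 10^-3.13 = 0.00074131
α₁ = 1/(1 + 0.13183 + 0.00074131) = 1/1.1326 = 0.8829; α₂ = α₁·K2/[H⁺] = 0.0006545
α₁ + 2α₂ = 0.8843
DIC = CA / (α₁ + 2α₂) = 2.23 / 0.8843 = 2.52 mmol/L

DIC = 2.52 mmol/L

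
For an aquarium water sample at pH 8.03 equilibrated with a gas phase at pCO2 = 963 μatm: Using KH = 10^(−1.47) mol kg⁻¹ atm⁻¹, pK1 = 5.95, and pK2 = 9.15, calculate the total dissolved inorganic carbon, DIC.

DIC = 4.25 mmol/kg

[CO2*] = KH · pCO2 = 10^(−1.47) × 963×10^-6 = 3.263×10^-5 mol/kg
α₀ = 1/(1 + K1/[H⁺] + K1K2/[H⁺]²) = 1/(1 + 10^+2.08 + 10^+0.96) = 0.007672
DIC = [CO2*]/α₀ = 3.263×10^-5 / 0.007672 = 4.25 mmol/kg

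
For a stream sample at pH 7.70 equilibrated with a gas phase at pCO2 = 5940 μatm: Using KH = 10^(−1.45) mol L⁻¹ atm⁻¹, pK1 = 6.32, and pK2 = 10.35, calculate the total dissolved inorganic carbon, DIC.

[CO2*] = KH · pCO2 = 10^(−1.45) × 5940×10^-6 = 2.108×10^-4 mol/L
α₀ = 1/(1 + K1/[H⁺] + K1K2/[H⁺]²) = 1/(1 + 10^+1.38 + 10^-1.27) = 0.03993
DIC = [CO2*]/α₀ = 2.108×10^-4 / 0.03993 = 5.28 mmol/L

DIC = 5.28 mmol/L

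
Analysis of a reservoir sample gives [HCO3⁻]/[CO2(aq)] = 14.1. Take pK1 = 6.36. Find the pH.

From K1 = [H⁺][HCO3⁻]/[CO2(aq)]:  pH = pK1 + log₁₀([HCO3⁻]/[CO2(aq)])
log₁₀(14.1) = +1.149
pH = 6.36 + (+1.149) = 7.51

pH = 7.51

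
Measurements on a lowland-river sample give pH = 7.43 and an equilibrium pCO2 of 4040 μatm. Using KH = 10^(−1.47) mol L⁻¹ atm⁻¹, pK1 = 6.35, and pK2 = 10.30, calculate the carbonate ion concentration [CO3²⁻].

[CO2*] = KH · pCO2 = 10^(−1.47) × 4040×10^-6 = 1.369×10^-4 mol/L
α₀ = 1/(1 + K1/[H⁺] + K1K2/[H⁺]²) = 1/(1 + 10^+1.08 + 10^-1.79) = 0.07669
DIC = [CO2*]/α₀ = 1.369×10^-4 / 0.07669 = 1.785 mmol/L
[CO3²⁻] = α₂·DIC; α₂ = 0.001244, so [CO3²⁻] = 0.001244 × 1.785 = 0.00222 mmol/L = 2.22 μmol/L

[CO3²⁻] = 2.22 μmol/L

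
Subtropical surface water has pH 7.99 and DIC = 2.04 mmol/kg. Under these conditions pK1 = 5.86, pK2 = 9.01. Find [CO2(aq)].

[CO2*] = 13.7 μmol/kg

α₀ = 1 / (1 + K1/[H⁺] + K1K2/[H⁺]²) = 1 / (1 + 10^+2.13 + 10^+1.11)
   = 1 / (1 + 134.90 + 12.882) = 1/148.78 = 0.006721
[CO2*] = α₀ × DIC = 0.006721 × 2.04 = 0.0137 mmol/kg = 13.7 μmol/kg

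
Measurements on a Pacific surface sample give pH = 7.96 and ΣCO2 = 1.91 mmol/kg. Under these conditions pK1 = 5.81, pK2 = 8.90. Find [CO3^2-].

α₂ = 1 / (1 + [H⁺]/K2 + [H⁺]²/(K1K2)) = 1 / (1 + 10^+0.94 + 10^-1.21)
   = 1 / (1 + 8.7096 + 0.061660) = 1/9.7713 = 0.1023
[CO3²⁻] = α₂ × DIC = 0.1023 × 1.91 = 0.195 mmol/kg

[CO3²⁻] = 0.195 mmol/kg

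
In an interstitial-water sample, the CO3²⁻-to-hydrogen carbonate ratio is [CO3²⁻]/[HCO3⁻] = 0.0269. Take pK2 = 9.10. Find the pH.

pH = 7.53

From K2 = [H⁺][CO3²⁻]/[HCO3⁻]:  pH = pK2 + log₁₀([CO3²⁻]/[HCO3⁻])
log₁₀(0.0269) = -1.570
pH = 9.10 + (-1.570) = 7.53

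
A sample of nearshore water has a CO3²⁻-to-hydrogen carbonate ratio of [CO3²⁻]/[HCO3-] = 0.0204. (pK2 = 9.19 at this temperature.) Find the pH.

From K2 = [H⁺][CO3²⁻]/[HCO3-]:  pH = pK2 + log₁₀([CO3²⁻]/[HCO3-])
log₁₀(0.0204) = -1.690
pH = 9.19 + (-1.690) = 7.50

pH = 7.50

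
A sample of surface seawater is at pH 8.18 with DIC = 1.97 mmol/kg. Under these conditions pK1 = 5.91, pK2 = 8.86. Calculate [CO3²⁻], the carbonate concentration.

[CO3²⁻] = 0.339 mmol/kg

α₂ = 1 / (1 + [H⁺]/K2 + [H⁺]²/(K1K2)) = 1 / (1 + 10^+0.68 + 10^-1.59)
   = 1 / (1 + 4.7863 + 0.025704) = 1/5.8120 = 0.1721
[CO3²⁻] = α₂ × DIC = 0.1721 × 1.97 = 0.339 mmol/kg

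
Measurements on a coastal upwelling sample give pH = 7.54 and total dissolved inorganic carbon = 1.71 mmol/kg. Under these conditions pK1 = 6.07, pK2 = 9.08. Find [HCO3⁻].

[HCO3⁻] = 1.61 mmol/kg

α₁ = 1 / (1 + [H⁺]/K1 + K2/[H⁺]) = 1 / (1 + 10^-1.47 + 10^-1.54)
   = 1 / (1 + 0.033884 + 0.028840) = 1/1.0627 = 0.9410
[HCO3⁻] = α₁ × DIC = 0.9410 × 1.71 = 1.61 mmol/kg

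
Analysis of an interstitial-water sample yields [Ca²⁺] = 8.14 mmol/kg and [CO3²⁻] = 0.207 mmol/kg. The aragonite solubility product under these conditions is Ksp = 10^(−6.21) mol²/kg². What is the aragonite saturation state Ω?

Ksp = 10^(−6.21) = 6.166×10^-7
Ω = [Ca²⁺][CO3²⁻]/Ksp = (8.14×10^-3)(0.207×10^-3) / 6.166×10^-7 = 2.73

Ω = 2.73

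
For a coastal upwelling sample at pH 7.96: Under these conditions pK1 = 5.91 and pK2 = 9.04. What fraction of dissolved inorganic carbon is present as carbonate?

α₂ = 1 / (1 + [H⁺]/K2 + [H⁺]²/(K1K2)) = 1 / (1 + 10^+1.08 + 10^-0.97)
   = 1 / (1 + 12.023 + 0.10715) = 1/13.130 = 0.07616

α₂ = 0.0762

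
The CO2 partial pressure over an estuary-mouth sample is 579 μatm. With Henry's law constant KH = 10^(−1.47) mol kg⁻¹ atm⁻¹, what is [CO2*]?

[CO2*] = 19.6 μmol/kg

KH = 10^(−1.47) = 3.388×10^-2 mol kg⁻¹ atm⁻¹
[CO2*] = KH · pCO2 = 3.388×10^-2 × 579×10^-6 atm = 1.96×10^-5 mol/kg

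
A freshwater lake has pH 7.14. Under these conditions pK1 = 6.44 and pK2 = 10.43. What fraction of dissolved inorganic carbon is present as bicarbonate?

α₁ = 0.833

α₁ = 1 / (1 + [H⁺]/K1 + K2/[H⁺]) = 1 / (1 + 10^-0.70 + 10^-3.29)
   = 1 / (1 + 0.19953 + 0.00051286) = 1/1.2000 = 0.8333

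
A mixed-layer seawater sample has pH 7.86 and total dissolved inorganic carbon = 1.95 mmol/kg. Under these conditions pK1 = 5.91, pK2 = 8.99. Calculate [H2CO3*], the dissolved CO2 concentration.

α₀ = 1 / (1 + K1/[H⁺] + K1K2/[H⁺]²) = 1 / (1 + 10^+1.95 + 10^+0.82)
   = 1 / (1 + 89.125 + 6.6069) = 1/96.732 = 0.01034
[CO2*] = α₀ × DIC = 0.01034 × 1.95 = 0.0202 mmol/kg

[CO2*] = 0.0202 mmol/kg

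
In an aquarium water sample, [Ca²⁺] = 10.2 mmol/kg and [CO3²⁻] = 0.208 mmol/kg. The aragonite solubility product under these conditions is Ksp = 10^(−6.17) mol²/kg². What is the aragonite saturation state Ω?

Ω = 3.14

Ksp = 10^(−6.17) = 6.761×10^-7
Ω = [Ca²⁺][CO3²⁻]/Ksp = (10.2×10^-3)(0.208×10^-3) / 6.761×10^-7 = 3.14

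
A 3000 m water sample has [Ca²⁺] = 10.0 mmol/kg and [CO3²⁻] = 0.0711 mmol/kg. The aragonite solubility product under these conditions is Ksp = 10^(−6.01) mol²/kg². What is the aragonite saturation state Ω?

Ksp = 10^(−6.01) = 9.772×10^-7
Ω = [Ca²⁺][CO3²⁻]/Ksp = (10.0×10^-3)(0.0711×10^-3) / 9.772×10^-7 = 0.728

Ω = 0.728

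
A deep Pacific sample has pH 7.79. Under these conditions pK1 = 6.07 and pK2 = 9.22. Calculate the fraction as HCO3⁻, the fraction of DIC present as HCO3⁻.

α₁ = 1 / (1 + [H⁺]/K1 + K2/[H⁺]) = 1 / (1 + 10^-1.72 + 10^-1.43)
   = 1 / (1 + 0.019055 + 0.037154) = 1/1.0562 = 0.9468

α₁ = 0.947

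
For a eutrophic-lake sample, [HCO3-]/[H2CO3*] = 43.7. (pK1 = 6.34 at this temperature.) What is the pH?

pH = 7.98

From K1 = [H⁺][HCO3-]/[H2CO3*]:  pH = pK1 + log₁₀([HCO3-]/[H2CO3*])
log₁₀(43.7) = +1.640
pH = 6.34 + (+1.640) = 7.98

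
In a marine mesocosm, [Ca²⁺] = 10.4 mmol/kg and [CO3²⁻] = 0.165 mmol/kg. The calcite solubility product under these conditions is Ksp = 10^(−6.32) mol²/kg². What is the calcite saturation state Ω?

Ksp = 10^(−6.32) = 4.786×10^-7
Ω = [Ca²⁺][CO3²⁻]/Ksp = (10.4×10^-3)(0.165×10^-3) / 4.786×10^-7 = 3.59

Ω = 3.59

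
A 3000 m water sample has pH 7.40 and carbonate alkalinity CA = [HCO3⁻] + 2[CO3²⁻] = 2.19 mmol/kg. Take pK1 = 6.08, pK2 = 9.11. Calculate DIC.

CA = [HCO3⁻] + 2[CO3²⁻] = (α₁ + 2α₂)·DIC
At pH 7.40: [H⁺]/K1 = 10^-1.32 = 0.047863, K2/[H⁺] = 10^-1.71 = 0.019498
α₁ = 1/(1 + 0.047863 + 0.019498) = 1/1.0674 = 0.9369; α₂ = α₁·K2/[H⁺] = 0.01827
α₁ + 2α₂ = 0.9734
DIC = CA / (α₁ + 2α₂) = 2.19 / 0.9734 = 2.25 mmol/kg

DIC = 2.25 mmol/kg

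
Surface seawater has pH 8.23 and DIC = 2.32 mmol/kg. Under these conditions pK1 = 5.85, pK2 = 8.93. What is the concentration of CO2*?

α₀ = 1 / (1 + K1/[H⁺] + K1K2/[H⁺]²) = 1 / (1 + 10^+2.38 + 10^+1.68)
   = 1 / (1 + 239.88 + 47.863) = 1/288.75 = 0.003463
[CO2*] = α₀ × DIC = 0.003463 × 2.32 = 0.00803 mmol/kg = 8.03 μmol/kg

[CO2*] = 8.03 μmol/kg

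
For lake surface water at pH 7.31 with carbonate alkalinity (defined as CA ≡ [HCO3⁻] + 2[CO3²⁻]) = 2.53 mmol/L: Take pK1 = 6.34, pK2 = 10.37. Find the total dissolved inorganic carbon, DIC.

DIC = 2.80 mmol/L

CA = [HCO3⁻] + 2[CO3²⁻] = (α₁ + 2α₂)·DIC
At pH 7.31: [H⁺]/K1 = 10^-0.97 = 0.10715, K2/[H⁺] = 10^-3.06 = 0.00087096
α₁ = 1/(1 + 0.10715 + 0.00087096) = 1/1.1080 = 0.9025; α₂ = α₁·K2/[H⁺] = 0.0007861
α₁ + 2α₂ = 0.9041
DIC = CA / (α₁ + 2α₂) = 2.53 / 0.9041 = 2.80 mmol/L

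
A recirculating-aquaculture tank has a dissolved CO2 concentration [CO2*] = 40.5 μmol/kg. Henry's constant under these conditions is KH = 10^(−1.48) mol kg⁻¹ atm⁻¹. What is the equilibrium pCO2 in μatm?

pCO2 = 1220 μatm

KH = 10^(−1.48) = 3.311×10^-2 mol kg⁻¹ atm⁻¹
pCO2 = [CO2*]/KH = 40.5×10^-6 / 3.311×10^-2 = 1.22×10^-3 atm = 1220 μatm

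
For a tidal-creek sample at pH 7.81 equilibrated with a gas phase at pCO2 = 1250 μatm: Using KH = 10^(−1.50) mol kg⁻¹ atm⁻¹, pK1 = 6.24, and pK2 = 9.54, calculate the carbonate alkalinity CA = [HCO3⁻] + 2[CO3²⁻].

CA = 1.52 mmol/kg

[CO2*] = KH · pCO2 = 10^(−1.50) × 1250×10^-6 = 3.953×10^-5 mol/kg
α₀ = 1/(1 + K1/[H⁺] + K1K2/[H⁺]²) = 1/(1 + 10^+1.57 + 10^-0.16) = 0.02574
DIC = [CO2*]/α₀ = 3.953×10^-5 / 0.02574 = 1.535 mmol/kg
CA = (α₁ + 2α₂)·DIC = (0.9564 + 2×0.01781) × 1.535 = 1.52 mmol/kg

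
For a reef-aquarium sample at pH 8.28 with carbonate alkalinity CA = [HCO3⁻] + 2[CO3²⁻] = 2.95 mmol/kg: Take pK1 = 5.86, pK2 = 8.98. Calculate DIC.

CA = [HCO3⁻] + 2[CO3²⁻] = (α₁ + 2α₂)·DIC
At pH 8.28: [H⁺]/K1 = 10^-2.42 = 0.0038019, K2/[H⁺] = 10^-0.70 = 0.19953
α₁ = 1/(1 + 0.0038019 + 0.19953) = 1/1.2033 = 0.8310; α₂ = α₁·K2/[H⁺] = 0.1658
α₁ + 2α₂ = 1.1627
DIC = CA / (α₁ + 2α₂) = 2.95 / 1.1627 = 2.54 mmol/kg

DIC = 2.54 mmol/kg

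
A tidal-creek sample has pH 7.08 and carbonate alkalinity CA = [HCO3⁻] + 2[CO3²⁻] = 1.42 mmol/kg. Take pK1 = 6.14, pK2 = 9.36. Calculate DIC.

DIC = 1.57 mmol/kg

CA = [HCO3⁻] + 2[CO3²⁻] = (α₁ + 2α₂)·DIC
At pH 7.08: [H⁺]/K1 = 10^-0.94 = 0.11482, K2/[H⁺] = 10^-2.28 = 0.0052481
α₁ = 1/(1 + 0.11482 + 0.0052481) = 1/1.1201 = 0.8928; α₂ = α₁·K2/[H⁺] = 0.004686
α₁ + 2α₂ = 0.9022
DIC = CA / (α₁ + 2α₂) = 1.42 / 0.9022 = 1.57 mmol/kg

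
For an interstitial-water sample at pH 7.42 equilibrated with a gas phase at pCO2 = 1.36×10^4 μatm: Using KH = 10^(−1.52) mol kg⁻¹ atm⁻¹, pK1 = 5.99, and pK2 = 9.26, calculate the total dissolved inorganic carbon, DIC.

[CO2*] = KH · pCO2 = 10^(−1.52) × 1.36×10^4×10^-6 = 4.107×10^-4 mol/kg
α₀ = 1/(1 + K1/[H⁺] + K1K2/[H⁺]²) = 1/(1 + 10^+1.43 + 10^-0.41) = 0.03533
DIC = [CO2*]/α₀ = 4.107×10^-4 / 0.03533 = 11.6 mmol/kg

DIC = 11.6 mmol/kg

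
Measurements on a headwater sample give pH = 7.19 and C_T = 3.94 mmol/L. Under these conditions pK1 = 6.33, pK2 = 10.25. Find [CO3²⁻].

α₂ = 1 / (1 + [H⁺]/K2 + [H⁺]²/(K1K2)) = 1 / (1 + 10^+3.06 + 10^+2.20)
   = 1 / (1 + 1148.2 + 158.49) = 1/1307.6 = 0.0007647
[CO3²⁻] = α₂ × DIC = 0.0007647 × 3.94 = 0.00301 mmol/L = 3.01 μmol/L

[CO3²⁻] = 3.01 μmol/L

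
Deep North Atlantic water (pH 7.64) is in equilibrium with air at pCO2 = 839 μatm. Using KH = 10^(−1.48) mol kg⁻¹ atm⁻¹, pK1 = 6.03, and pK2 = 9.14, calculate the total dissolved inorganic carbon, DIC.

DIC = 1.20 mmol/kg

[CO2*] = KH · pCO2 = 10^(−1.48) × 839×10^-6 = 2.778×10^-5 mol/kg
α₀ = 1/(1 + K1/[H⁺] + K1K2/[H⁺]²) = 1/(1 + 10^+1.61 + 10^+0.11) = 0.02324
DIC = [CO2*]/α₀ = 2.778×10^-5 / 0.02324 = 1.20 mmol/kg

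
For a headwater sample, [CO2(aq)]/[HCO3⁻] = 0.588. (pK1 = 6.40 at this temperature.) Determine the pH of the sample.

pH = 6.63

From K1 = [H⁺][HCO3⁻]/[CO2(aq)]:  pH = pK1 − log₁₀([CO2(aq)]/[HCO3⁻])
log₁₀(0.588) = -0.231
pH = 6.40 − (-0.231) = 6.63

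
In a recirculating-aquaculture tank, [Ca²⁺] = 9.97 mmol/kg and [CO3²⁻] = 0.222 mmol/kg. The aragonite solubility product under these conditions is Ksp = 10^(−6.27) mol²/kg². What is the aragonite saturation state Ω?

Ksp = 10^(−6.27) = 5.370×10^-7
Ω = [Ca²⁺][CO3²⁻]/Ksp = (9.97×10^-3)(0.222×10^-3) / 5.370×10^-7 = 4.12

Ω = 4.12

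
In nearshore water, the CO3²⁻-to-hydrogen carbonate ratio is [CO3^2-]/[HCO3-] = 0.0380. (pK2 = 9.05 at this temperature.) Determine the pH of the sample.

From K2 = [H⁺][CO3^2-]/[HCO3-]:  pH = pK2 + log₁₀([CO3^2-]/[HCO3-])
log₁₀(0.0380) = -1.420
pH = 9.05 + (-1.420) = 7.63

pH = 7.63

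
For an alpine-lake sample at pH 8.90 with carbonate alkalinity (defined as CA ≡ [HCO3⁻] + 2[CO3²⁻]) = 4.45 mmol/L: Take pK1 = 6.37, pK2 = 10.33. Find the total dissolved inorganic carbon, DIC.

DIC = 4.31 mmol/L

CA = [HCO3⁻] + 2[CO3²⁻] = (α₁ + 2α₂)·DIC
At pH 8.90: [H⁺]/K1 = 10^-2.53 = 0.0029512, K2/[H⁺] = 10^-1.43 = 0.037154
α₁ = 1/(1 + 0.0029512 + 0.037154) = 1/1.0401 = 0.9614; α₂ = α₁·K2/[H⁺] = 0.03572
α₁ + 2α₂ = 1.0329
DIC = CA / (α₁ + 2α₂) = 4.45 / 1.0329 = 4.31 mmol/L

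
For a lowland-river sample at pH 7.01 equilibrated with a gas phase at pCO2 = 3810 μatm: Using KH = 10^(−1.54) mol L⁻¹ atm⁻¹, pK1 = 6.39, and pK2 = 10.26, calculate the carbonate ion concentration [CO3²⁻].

[CO3²⁻] = 0.258 μmol/L

[CO2*] = KH · pCO2 = 10^(−1.54) × 3810×10^-6 = 1.099×10^-4 mol/L
α₀ = 1/(1 + K1/[H⁺] + K1K2/[H⁺]²) = 1/(1 + 10^+0.62 + 10^-2.63) = 0.1934
DIC = [CO2*]/α₀ = 1.099×10^-4 / 0.1934 = 0.5682 mmol/L
[CO3²⁻] = α₂·DIC; α₂ = 0.0004533, so [CO3²⁻] = 0.0004533 × 0.5682 = 0.000258 mmol/L = 0.258 μmol/L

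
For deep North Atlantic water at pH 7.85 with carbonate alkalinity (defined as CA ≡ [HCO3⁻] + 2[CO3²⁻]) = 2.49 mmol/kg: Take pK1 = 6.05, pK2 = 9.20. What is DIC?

DIC = 2.42 mmol/kg

CA = [HCO3⁻] + 2[CO3²⁻] = (α₁ + 2α₂)·DIC
At pH 7.85: [H⁺]/K1 = 10^-1.80 = 0.015849, K2/[H⁺] = 10^-1.35 = 0.044668
α₁ = 1/(1 + 0.015849 + 0.044668) = 1/1.0605 = 0.9429; α₂ = α₁·K2/[H⁺] = 0.04212
α₁ + 2α₂ = 1.0272
DIC = CA / (α₁ + 2α₂) = 2.49 / 1.0272 = 2.42 mmol/kg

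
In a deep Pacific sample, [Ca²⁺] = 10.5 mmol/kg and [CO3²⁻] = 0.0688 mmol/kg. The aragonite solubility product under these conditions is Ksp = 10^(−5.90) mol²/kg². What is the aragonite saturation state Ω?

Ksp = 10^(−5.90) = 1.259×10^-6
Ω = [Ca²⁺][CO3²⁻]/Ksp = (10.5×10^-3)(0.0688×10^-3) / 1.259×10^-6 = 0.574

Ω = 0.574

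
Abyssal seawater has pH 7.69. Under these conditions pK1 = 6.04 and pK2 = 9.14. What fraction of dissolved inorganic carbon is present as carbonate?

α₂ = 1 / (1 + [H⁺]/K2 + [H⁺]²/(K1K2)) = 1 / (1 + 10^+1.45 + 10^-0.20)
   = 1 / (1 + 28.184 + 0.63096) = 1/29.815 = 0.03354

α₂ = 0.0335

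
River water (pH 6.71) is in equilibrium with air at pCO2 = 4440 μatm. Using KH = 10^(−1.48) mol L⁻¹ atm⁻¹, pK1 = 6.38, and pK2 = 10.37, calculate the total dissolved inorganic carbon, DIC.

[CO2*] = KH · pCO2 = 10^(−1.48) × 4440×10^-6 = 1.470×10^-4 mol/L
α₀ = 1/(1 + K1/[H⁺] + K1K2/[H⁺]²) = 1/(1 + 10^+0.33 + 10^-3.33) = 0.3186
DIC = [CO2*]/α₀ = 1.470×10^-4 / 0.3186 = 0.461 mmol/L

DIC = 0.461 mmol/L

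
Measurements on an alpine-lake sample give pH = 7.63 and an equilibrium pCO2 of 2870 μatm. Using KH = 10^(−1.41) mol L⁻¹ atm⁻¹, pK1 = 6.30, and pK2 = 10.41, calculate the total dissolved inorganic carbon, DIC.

[CO2*] = KH · pCO2 = 10^(−1.41) × 2870×10^-6 = 1.117×10^-4 mol/L
α₀ = 1/(1 + K1/[H⁺] + K1K2/[H⁺]²) = 1/(1 + 10^+1.33 + 10^-1.45) = 0.04461
DIC = [CO2*]/α₀ = 1.117×10^-4 / 0.04461 = 2.50 mmol/L

DIC = 2.50 mmol/L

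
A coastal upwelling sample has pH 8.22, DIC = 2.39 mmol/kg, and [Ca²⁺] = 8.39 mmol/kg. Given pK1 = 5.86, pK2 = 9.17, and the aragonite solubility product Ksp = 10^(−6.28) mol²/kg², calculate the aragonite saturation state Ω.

α₂ = 1 / (1 + [H⁺]/K2 + [H⁺]²/(K1K2)) = 1 / (1 + 10^+0.95 + 10^-1.41)
   = 1 / (1 + 8.9125 + 0.038905) = 1/9.9514 = 0.1005
[CO3²⁻] = α₂ × DIC = 0.1005 × 2.39 = 0.2402 mmol/kg
Ksp = 10^(−6.28) = 5.248×10^-7
Ω = [Ca²⁺][CO3²⁻]/Ksp = (8.39×10^-3)(2.402×10^-4) / 5.248×10^-7 = 3.84

Ω = 3.84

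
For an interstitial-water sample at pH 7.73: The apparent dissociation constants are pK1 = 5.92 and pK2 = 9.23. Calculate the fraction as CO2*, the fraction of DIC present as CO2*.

α₀ = 1 / (1 + K1/[H⁺] + K1K2/[H⁺]²) = 1 / (1 + 10^+1.81 + 10^+0.31)
   = 1 / (1 + 64.565 + 2.0417) = 1/67.607 = 0.01479

α₀ = 0.0148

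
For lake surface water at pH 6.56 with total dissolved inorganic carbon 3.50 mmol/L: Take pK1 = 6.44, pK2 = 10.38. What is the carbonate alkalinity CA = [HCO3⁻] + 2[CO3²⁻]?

CA = 1.99 mmol/L

CA = [HCO3⁻] + 2[CO3²⁻] = (α₁ + 2α₂)·DIC
At pH 6.56: [H⁺]/K1 = 10^-0.12 = 0.75858, K2/[H⁺] = 10^-3.82 = 0.00015136
α₁ = 1/(1 + 0.75858 + 0.00015136) = 1/1.7587 = 0.5686; α₂ = α₁·K2/[H⁺] = 8.606×10^-5
α₁ + 2α₂ = 0.5688
CA = 0.5688 × 3.50 = 1.99 mmol/L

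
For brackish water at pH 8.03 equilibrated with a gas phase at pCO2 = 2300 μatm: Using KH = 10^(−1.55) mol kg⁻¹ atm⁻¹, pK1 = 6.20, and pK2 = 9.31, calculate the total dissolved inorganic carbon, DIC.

[CO2*] = KH · pCO2 = 10^(−1.55) × 2300×10^-6 = 6.482×10^-5 mol/kg
α₀ = 1/(1 + K1/[H⁺] + K1K2/[H⁺]²) = 1/(1 + 10^+1.83 + 10^+0.55) = 0.01386
DIC = [CO2*]/α₀ = 6.482×10^-5 / 0.01386 = 4.68 mmol/kg

DIC = 4.68 mmol/kg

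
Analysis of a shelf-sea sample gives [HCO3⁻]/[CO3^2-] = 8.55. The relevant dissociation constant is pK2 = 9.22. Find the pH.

From K2 = [H⁺][CO3^2-]/[HCO3⁻]:  pH = pK2 − log₁₀([HCO3⁻]/[CO3^2-])
log₁₀(8.55) = +0.932
pH = 9.22 − (+0.932) = 8.29

pH = 8.29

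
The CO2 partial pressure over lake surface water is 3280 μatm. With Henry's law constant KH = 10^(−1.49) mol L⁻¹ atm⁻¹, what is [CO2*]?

KH = 10^(−1.49) = 3.236×10^-2 mol L⁻¹ atm⁻¹
[CO2*] = KH · pCO2 = 3.236×10^-2 × 3280×10^-6 atm = 1.06×10^-4 mol/L

[CO2*] = 106 μmol/L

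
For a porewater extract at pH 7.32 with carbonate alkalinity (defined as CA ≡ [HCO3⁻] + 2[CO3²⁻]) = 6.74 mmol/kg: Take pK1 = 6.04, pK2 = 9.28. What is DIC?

DIC = 7.01 mmol/kg

CA = [HCO3⁻] + 2[CO3²⁻] = (α₁ + 2α₂)·DIC
At pH 7.32: [H⁺]/K1 = 10^-1.28 = 0.052481, K2/[H⁺] = 10^-1.96 = 0.010965
α₁ = 1/(1 + 0.052481 + 0.010965) = 1/1.0634 = 0.9403; α₂ = α₁·K2/[H⁺] = 0.01031
α₁ + 2α₂ = 0.9610
DIC = CA / (α₁ + 2α₂) = 6.74 / 0.9610 = 7.01 mmol/kg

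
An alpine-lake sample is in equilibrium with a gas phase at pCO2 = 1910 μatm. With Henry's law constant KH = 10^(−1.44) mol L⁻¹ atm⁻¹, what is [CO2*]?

[CO2*] = 69.3 μmol/L

KH = 10^(−1.44) = 3.631×10^-2 mol L⁻¹ atm⁻¹
[CO2*] = KH · pCO2 = 3.631×10^-2 × 1910×10^-6 atm = 6.93×10^-5 mol/L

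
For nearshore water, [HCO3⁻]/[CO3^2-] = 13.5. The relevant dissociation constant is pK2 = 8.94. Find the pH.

From K2 = [H⁺][CO3^2-]/[HCO3⁻]:  pH = pK2 − log₁₀([HCO3⁻]/[CO3^2-])
log₁₀(13.5) = +1.130
pH = 8.94 − (+1.130) = 7.81

pH = 7.81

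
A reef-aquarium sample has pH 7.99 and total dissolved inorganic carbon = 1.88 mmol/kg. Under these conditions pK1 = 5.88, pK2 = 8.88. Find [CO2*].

[CO2*] = 12.8 μmol/kg

α₀ = 1 / (1 + K1/[H⁺] + K1K2/[H⁺]²) = 1 / (1 + 10^+2.11 + 10^+1.22)
   = 1 / (1 + 128.82 + 16.596) = 1/146.42 = 0.006830
[CO2*] = α₀ × DIC = 0.006830 × 1.88 = 0.0128 mmol/kg = 12.8 μmol/kg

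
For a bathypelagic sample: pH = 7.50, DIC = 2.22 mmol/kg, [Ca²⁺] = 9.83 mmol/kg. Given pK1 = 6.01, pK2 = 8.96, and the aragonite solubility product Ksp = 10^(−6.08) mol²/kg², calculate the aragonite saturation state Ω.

α₂ = 1 / (1 + [H⁺]/K2 + [H⁺]²/(K1K2)) = 1 / (1 + 10^+1.46 + 10^-0.03)
   = 1 / (1 + 28.840 + 0.93325) = 1/30.774 = 0.03250
[CO3²⁻] = α₂ × DIC = 0.03250 × 2.22 = 0.07214 mmol/kg
Ksp = 10^(−6.08) = 8.318×10^-7
Ω = [Ca²⁺][CO3²⁻]/Ksp = (9.83×10^-3)(7.214×10^-5) / 8.318×10^-7 = 0.853

Ω = 0.853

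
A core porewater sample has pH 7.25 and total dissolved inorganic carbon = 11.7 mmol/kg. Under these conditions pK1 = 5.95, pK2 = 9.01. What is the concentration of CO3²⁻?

[CO3²⁻] = 0.190 mmol/kg

α₂ = 1 / (1 + [H⁺]/K2 + [H⁺]²/(K1K2)) = 1 / (1 + 10^+1.76 + 10^+0.46)
   = 1 / (1 + 57.544 + 2.8840) = 1/61.428 = 0.01628
[CO3²⁻] = α₂ × DIC = 0.01628 × 11.7 = 0.190 mmol/kg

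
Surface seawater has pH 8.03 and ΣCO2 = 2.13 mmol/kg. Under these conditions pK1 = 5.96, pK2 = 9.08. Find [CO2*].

α₀ = 1 / (1 + K1/[H⁺] + K1K2/[H⁺]²) = 1 / (1 + 10^+2.07 + 10^+1.02)
   = 1 / (1 + 117.49 + 10.471) = 1/128.96 = 0.007754
[CO2*] = α₀ × DIC = 0.007754 × 2.13 = 0.0165 mmol/kg = 16.5 μmol/kg

[CO2*] = 16.5 μmol/kg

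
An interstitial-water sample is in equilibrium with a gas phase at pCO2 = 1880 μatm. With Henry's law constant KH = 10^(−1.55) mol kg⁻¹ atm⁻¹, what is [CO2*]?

KH = 10^(−1.55) = 2.818×10^-2 mol kg⁻¹ atm⁻¹
[CO2*] = KH · pCO2 = 2.818×10^-2 × 1880×10^-6 atm = 5.30×10^-5 mol/kg

[CO2*] = 53.0 μmol/kg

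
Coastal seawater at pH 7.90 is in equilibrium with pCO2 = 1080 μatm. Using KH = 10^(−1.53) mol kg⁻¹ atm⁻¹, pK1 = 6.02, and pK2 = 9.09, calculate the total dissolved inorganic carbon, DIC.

[CO2*] = KH · pCO2 = 10^(−1.53) × 1080×10^-6 = 3.187×10^-5 mol/kg
α₀ = 1/(1 + K1/[H⁺] + K1K2/[H⁺]²) = 1/(1 + 10^+1.88 + 10^+0.69) = 0.01223
DIC = [CO2*]/α₀ = 3.187×10^-5 / 0.01223 = 2.61 mmol/kg

DIC = 2.61 mmol/kg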